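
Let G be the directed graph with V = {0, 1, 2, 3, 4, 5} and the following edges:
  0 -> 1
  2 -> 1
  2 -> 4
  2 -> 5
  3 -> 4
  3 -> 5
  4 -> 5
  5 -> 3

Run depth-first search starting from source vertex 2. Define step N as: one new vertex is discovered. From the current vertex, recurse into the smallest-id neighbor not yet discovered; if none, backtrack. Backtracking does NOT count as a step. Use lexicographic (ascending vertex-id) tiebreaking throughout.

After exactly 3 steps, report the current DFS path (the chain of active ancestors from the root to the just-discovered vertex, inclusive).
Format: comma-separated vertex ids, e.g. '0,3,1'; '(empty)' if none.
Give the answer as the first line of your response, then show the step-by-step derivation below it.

2,4

step 1: discover 2; path=2; order=2
step 2: discover 1; path=2>1; order=2,1
step 3: discover 4; path=2>4; order=2,1,4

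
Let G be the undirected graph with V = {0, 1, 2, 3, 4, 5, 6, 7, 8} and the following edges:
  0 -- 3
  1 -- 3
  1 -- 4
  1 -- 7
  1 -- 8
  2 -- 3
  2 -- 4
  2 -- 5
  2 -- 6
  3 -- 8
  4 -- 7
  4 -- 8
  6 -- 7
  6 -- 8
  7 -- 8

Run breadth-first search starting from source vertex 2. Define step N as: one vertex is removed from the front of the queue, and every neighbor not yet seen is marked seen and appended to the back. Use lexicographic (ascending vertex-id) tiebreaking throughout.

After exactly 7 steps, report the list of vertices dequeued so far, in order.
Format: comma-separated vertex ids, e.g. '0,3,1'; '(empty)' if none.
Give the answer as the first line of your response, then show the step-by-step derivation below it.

2,3,4,5,6,0,1

step 1: dequeue 2; queue=[3,4,5,6]; order=2
step 2: dequeue 3; queue=[4,5,6,0,1,8]; order=2,3
step 3: dequeue 4; queue=[5,6,0,1,8,7]; order=2,3,4
step 4: dequeue 5; queue=[6,0,1,8,7]; order=2,3,4,5
step 5: dequeue 6; queue=[0,1,8,7]; order=2,3,4,5,6
step 6: dequeue 0; queue=[1,8,7]; order=2,3,4,5,6,0
step 7: dequeue 1; queue=[8,7]; order=2,3,4,5,6,0,1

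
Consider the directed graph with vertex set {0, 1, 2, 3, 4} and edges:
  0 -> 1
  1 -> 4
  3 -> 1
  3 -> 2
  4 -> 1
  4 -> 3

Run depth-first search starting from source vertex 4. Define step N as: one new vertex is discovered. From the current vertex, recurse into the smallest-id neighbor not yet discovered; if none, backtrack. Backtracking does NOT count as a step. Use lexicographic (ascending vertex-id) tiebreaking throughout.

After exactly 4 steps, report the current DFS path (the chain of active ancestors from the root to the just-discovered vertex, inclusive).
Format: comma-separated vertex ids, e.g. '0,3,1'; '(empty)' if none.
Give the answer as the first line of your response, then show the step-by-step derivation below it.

4,3,2

step 1: discover 4; path=4; order=4
step 2: discover 1; path=4>1; order=4,1
step 3: discover 3; path=4>3; order=4,1,3
step 4: discover 2; path=4>3>2; order=4,1,3,2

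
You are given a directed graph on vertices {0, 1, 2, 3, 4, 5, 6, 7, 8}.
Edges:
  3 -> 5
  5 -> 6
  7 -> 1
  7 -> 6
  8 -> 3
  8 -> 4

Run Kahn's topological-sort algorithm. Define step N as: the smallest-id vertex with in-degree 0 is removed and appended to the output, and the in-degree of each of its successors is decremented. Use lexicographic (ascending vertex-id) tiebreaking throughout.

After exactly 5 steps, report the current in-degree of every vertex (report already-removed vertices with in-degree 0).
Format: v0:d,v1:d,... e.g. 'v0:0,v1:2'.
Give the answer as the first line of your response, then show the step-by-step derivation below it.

v0:0,v1:0,v2:0,v3:0,v4:0,v5:1,v6:1,v7:0,v8:0

step 1: output 0; order=[0]; indeg=(0,1,0,1,1,1,2,0,0)
step 2: output 2; order=[0,2]; indeg=(0,1,0,1,1,1,2,0,0)
step 3: output 7; order=[0,2,7]; indeg=(0,0,0,1,1,1,1,0,0)
step 4: output 1; order=[0,2,7,1]; indeg=(0,0,0,1,1,1,1,0,0)
step 5: output 8; order=[0,2,7,1,8]; indeg=(0,0,0,0,0,1,1,0,0)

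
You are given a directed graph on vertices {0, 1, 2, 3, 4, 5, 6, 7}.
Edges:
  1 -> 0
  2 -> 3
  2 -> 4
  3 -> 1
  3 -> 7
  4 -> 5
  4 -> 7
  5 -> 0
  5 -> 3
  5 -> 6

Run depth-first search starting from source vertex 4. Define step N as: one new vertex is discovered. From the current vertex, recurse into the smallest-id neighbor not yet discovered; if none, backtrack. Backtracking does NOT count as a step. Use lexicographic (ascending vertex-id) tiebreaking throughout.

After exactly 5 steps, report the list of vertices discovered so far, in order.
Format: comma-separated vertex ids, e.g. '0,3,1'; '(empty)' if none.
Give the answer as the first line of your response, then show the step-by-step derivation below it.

4,5,0,3,1

step 1: discover 4; path=4; order=4
step 2: discover 5; path=4>5; order=4,5
step 3: discover 0; path=4>5>0; order=4,5,0
step 4: discover 3; path=4>5>3; order=4,5,0,3
step 5: discover 1; path=4>5>3>1; order=4,5,0,3,1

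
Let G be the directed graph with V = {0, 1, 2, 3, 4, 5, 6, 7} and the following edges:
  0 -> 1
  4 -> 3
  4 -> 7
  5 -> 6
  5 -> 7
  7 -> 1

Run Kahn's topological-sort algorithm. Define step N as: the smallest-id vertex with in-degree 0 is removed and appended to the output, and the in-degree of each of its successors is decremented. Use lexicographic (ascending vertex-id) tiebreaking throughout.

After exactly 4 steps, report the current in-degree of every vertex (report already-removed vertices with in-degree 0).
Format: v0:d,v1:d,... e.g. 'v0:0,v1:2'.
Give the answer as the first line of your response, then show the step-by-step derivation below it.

v0:0,v1:1,v2:0,v3:0,v4:0,v5:0,v6:1,v7:1

step 1: output 0; order=[0]; indeg=(0,1,0,1,0,0,1,2)
step 2: output 2; order=[0,2]; indeg=(0,1,0,1,0,0,1,2)
step 3: output 4; order=[0,2,4]; indeg=(0,1,0,0,0,0,1,1)
step 4: output 3; order=[0,2,4,3]; indeg=(0,1,0,0,0,0,1,1)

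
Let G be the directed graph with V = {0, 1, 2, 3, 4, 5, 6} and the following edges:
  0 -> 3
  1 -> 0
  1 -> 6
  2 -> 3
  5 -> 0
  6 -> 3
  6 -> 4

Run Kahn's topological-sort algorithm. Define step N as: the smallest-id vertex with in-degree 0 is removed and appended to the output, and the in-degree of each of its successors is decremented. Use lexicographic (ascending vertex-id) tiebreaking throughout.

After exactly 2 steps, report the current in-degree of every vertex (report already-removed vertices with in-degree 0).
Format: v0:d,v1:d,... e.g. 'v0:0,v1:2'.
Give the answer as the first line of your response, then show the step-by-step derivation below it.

v0:1,v1:0,v2:0,v3:2,v4:1,v5:0,v6:0

step 1: output 1; order=[1]; indeg=(1,0,0,3,1,0,0)
step 2: output 2; order=[1,2]; indeg=(1,0,0,2,1,0,0)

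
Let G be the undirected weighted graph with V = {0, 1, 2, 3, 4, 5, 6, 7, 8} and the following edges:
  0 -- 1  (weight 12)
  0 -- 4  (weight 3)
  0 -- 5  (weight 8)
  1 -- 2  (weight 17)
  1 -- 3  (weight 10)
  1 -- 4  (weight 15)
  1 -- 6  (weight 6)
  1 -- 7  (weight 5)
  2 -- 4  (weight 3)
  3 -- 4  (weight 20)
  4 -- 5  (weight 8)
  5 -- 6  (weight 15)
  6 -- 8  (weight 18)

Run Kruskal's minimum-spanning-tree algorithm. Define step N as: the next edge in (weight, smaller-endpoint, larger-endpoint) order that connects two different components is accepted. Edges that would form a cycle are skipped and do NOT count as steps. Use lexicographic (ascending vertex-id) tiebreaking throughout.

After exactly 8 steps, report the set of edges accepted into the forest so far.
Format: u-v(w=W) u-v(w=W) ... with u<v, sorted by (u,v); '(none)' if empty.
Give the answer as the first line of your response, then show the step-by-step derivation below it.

0-1(w=12) 0-4(w=3) 0-5(w=8) 1-3(w=10) 1-6(w=6) 1-7(w=5) 2-4(w=3) 6-8(w=18)

step 1: add edge 0-4 (w=3); MST = {0-4(w=3)}
step 2: add edge 2-4 (w=3); MST = {0-4(w=3) 2-4(w=3)}
step 3: add edge 1-7 (w=5); MST = {0-4(w=3) 1-7(w=5) 2-4(w=3)}
step 4: add edge 1-6 (w=6); MST = {0-4(w=3) 1-6(w=6) 1-7(w=5) 2-4(w=3)}
step 5: add edge 0-5 (w=8); MST = {0-4(w=3) 0-5(w=8) 1-6(w=6) 1-7(w=5) 2-4(w=3)}
step 6: add edge 1-3 (w=10); MST = {0-4(w=3) 0-5(w=8) 1-3(w=10) 1-6(w=6) 1-7(w=5) 2-4(w=3)}
step 7: add edge 0-1 (w=12); MST = {0-1(w=12) 0-4(w=3) 0-5(w=8) 1-3(w=10) 1-6(w=6) 1-7(w=5) 2-4(w=3)}
step 8: add edge 6-8 (w=18); MST = {0-1(w=12) 0-4(w=3) 0-5(w=8) 1-3(w=10) 1-6(w=6) 1-7(w=5) 2-4(w=3) 6-8(w=18)}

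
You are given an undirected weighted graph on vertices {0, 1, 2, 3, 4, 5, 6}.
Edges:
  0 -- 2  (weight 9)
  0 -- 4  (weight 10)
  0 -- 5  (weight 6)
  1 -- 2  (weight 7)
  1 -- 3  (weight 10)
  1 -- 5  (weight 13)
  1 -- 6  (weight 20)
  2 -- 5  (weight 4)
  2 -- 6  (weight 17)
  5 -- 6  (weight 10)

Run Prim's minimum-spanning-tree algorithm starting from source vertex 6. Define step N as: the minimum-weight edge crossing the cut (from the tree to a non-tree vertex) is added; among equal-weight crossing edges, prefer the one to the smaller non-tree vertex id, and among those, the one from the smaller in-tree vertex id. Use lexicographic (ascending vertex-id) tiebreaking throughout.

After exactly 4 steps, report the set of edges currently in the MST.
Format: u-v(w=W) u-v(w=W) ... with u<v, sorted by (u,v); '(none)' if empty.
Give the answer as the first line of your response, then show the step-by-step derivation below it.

0-5(w=6) 1-2(w=7) 2-5(w=4) 5-6(w=10)

step 1: add edge 5-6 (w=10); MST = {5-6(w=10)}
step 2: add edge 2-5 (w=4); MST = {2-5(w=4) 5-6(w=10)}
step 3: add edge 0-5 (w=6); MST = {0-5(w=6) 2-5(w=4) 5-6(w=10)}
step 4: add edge 1-2 (w=7); MST = {0-5(w=6) 1-2(w=7) 2-5(w=4) 5-6(w=10)}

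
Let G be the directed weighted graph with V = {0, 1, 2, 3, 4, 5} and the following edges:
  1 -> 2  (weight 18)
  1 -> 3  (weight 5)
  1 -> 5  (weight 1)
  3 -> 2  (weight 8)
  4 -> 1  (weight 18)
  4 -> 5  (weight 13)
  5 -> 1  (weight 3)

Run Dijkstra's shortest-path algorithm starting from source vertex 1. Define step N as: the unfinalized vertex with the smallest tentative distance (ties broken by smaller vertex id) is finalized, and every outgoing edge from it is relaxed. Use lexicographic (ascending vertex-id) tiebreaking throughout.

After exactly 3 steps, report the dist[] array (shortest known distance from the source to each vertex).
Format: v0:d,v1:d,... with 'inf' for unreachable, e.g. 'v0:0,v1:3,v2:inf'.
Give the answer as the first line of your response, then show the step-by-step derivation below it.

v0:inf,v1:0,v2:13,v3:5,v4:inf,v5:1

step 1: dist = v0:inf,v1:0,v2:18,v3:5,v4:inf,v5:1
step 2: dist = v0:inf,v1:0,v2:18,v3:5,v4:inf,v5:1
step 3: dist = v0:inf,v1:0,v2:13,v3:5,v4:inf,v5:1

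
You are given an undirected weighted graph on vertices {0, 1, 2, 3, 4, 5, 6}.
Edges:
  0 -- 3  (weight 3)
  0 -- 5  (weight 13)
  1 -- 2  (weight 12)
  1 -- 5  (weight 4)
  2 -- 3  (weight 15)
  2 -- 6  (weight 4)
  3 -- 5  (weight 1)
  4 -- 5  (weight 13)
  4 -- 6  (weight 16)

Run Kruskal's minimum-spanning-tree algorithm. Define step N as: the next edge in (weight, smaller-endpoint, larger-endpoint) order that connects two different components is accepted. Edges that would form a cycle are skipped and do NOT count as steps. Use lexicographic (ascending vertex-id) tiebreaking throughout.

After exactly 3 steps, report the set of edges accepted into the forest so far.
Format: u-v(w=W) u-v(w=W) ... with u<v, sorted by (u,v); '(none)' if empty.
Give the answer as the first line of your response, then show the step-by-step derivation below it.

0-3(w=3) 1-5(w=4) 3-5(w=1)

step 1: add edge 3-5 (w=1); MST = {3-5(w=1)}
step 2: add edge 0-3 (w=3); MST = {0-3(w=3) 3-5(w=1)}
step 3: add edge 1-5 (w=4); MST = {0-3(w=3) 1-5(w=4) 3-5(w=1)}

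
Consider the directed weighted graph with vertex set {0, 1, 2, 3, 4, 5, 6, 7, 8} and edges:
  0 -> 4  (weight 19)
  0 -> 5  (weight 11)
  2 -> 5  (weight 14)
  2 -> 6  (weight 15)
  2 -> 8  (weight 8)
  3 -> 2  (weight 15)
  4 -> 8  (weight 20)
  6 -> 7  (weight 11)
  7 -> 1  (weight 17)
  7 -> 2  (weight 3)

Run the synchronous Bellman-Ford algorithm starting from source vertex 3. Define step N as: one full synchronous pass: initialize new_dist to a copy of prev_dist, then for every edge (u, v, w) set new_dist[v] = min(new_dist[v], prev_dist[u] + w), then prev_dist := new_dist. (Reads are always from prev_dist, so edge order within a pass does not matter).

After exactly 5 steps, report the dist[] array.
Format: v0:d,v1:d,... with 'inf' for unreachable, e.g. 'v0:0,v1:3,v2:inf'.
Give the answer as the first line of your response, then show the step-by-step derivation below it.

v0:inf,v1:58,v2:15,v3:0,v4:inf,v5:29,v6:30,v7:41,v8:23

step 1: dist = v0:inf,v1:inf,v2:15,v3:0,v4:inf,v5:inf,v6:inf,v7:inf,v8:inf
step 2: dist = v0:inf,v1:inf,v2:15,v3:0,v4:inf,v5:29,v6:30,v7:inf,v8:23
step 3: dist = v0:inf,v1:inf,v2:15,v3:0,v4:inf,v5:29,v6:30,v7:41,v8:23
step 4: dist = v0:inf,v1:58,v2:15,v3:0,v4:inf,v5:29,v6:30,v7:41,v8:23
step 5: dist = v0:inf,v1:58,v2:15,v3:0,v4:inf,v5:29,v6:30,v7:41,v8:23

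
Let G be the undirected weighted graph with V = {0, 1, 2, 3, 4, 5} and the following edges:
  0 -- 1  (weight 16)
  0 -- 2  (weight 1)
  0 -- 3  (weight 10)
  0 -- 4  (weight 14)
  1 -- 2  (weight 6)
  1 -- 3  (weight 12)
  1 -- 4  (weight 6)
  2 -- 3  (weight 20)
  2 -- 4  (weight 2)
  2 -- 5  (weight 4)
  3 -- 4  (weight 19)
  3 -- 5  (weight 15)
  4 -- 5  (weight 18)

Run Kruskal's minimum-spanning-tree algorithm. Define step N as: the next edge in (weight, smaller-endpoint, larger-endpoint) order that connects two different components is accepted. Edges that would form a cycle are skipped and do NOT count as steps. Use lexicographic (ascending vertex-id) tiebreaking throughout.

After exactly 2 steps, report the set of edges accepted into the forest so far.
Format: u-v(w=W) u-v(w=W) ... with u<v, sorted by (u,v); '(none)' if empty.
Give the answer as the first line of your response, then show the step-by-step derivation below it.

0-2(w=1) 2-4(w=2)

step 1: add edge 0-2 (w=1); MST = {0-2(w=1)}
step 2: add edge 2-4 (w=2); MST = {0-2(w=1) 2-4(w=2)}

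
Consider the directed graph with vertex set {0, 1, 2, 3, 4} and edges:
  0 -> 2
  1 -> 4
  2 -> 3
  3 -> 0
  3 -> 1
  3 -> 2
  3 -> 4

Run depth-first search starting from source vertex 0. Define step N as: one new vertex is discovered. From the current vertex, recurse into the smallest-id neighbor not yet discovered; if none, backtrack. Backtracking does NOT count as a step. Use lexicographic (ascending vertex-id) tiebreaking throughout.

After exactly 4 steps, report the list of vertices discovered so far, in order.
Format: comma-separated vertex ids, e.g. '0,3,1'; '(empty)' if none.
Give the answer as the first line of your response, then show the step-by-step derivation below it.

0,2,3,1

step 1: discover 0; path=0; order=0
step 2: discover 2; path=0>2; order=0,2
step 3: discover 3; path=0>2>3; order=0,2,3
step 4: discover 1; path=0>2>3>1; order=0,2,3,1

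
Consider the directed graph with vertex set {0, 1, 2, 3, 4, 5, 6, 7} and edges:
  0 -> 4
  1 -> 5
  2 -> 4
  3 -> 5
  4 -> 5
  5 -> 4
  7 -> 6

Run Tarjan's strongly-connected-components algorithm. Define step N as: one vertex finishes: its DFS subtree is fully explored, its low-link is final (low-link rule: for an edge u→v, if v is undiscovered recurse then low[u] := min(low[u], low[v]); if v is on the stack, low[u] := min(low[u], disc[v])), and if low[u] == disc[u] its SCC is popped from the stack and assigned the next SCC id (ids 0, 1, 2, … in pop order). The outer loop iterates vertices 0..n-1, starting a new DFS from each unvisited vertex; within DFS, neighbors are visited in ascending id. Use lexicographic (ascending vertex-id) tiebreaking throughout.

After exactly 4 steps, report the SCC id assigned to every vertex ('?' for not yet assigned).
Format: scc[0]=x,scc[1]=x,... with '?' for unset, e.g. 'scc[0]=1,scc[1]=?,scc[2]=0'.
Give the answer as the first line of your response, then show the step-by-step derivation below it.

scc[0]=1,scc[1]=2,scc[2]=?,scc[3]=?,scc[4]=0,scc[5]=0,scc[6]=?,scc[7]=?

step 1: low=(low[0]=0,low[1]=?,low[2]=?,low[3]=?,low[4]=1,low[5]=1,low[6]=?,low[7]=?); scc=(scc[0]=?,scc[1]=?,scc[2]=?,scc[3]=?,scc[4]=?,scc[5]=?,scc[6]=?,scc[7]=?)
step 2: low=(low[0]=0,low[1]=?,low[2]=?,low[3]=?,low[4]=1,low[5]=1,low[6]=?,low[7]=?); scc=(scc[0]=?,scc[1]=?,scc[2]=?,scc[3]=?,scc[4]=0,scc[5]=0,scc[6]=?,scc[7]=?)
step 3: low=(low[0]=0,low[1]=?,low[2]=?,low[3]=?,low[4]=1,low[5]=1,low[6]=?,low[7]=?); scc=(scc[0]=1,scc[1]=?,scc[2]=?,scc[3]=?,scc[4]=0,scc[5]=0,scc[6]=?,scc[7]=?)
step 4: low=(low[0]=0,low[1]=3,low[2]=?,low[3]=?,low[4]=1,low[5]=1,low[6]=?,low[7]=?); scc=(scc[0]=1,scc[1]=2,scc[2]=?,scc[3]=?,scc[4]=0,scc[5]=0,scc[6]=?,scc[7]=?)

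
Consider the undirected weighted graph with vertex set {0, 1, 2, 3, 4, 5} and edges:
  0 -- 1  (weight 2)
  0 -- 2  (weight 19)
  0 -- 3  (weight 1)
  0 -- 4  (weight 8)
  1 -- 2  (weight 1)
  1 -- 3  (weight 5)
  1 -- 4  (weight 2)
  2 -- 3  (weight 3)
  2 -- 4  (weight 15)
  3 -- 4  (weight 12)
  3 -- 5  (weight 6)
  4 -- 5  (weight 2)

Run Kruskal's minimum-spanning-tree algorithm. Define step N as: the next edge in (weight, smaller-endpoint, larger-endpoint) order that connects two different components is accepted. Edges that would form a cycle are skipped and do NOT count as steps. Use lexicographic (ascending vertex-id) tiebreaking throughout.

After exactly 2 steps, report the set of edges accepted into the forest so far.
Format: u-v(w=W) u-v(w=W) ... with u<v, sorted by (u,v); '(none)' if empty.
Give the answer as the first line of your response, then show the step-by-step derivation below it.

0-3(w=1) 1-2(w=1)

step 1: add edge 0-3 (w=1); MST = {0-3(w=1)}
step 2: add edge 1-2 (w=1); MST = {0-3(w=1) 1-2(w=1)}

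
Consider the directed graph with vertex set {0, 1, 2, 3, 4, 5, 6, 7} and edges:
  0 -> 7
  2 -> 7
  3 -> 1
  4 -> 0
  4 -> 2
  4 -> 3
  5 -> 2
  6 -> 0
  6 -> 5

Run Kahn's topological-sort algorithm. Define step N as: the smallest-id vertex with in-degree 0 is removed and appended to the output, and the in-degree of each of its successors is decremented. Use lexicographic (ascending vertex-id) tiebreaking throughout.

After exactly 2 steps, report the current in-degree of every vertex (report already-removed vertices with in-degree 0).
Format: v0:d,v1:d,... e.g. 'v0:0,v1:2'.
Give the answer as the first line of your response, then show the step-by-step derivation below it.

v0:1,v1:0,v2:1,v3:0,v4:0,v5:1,v6:0,v7:2

step 1: output 4; order=[4]; indeg=(1,1,1,0,0,1,0,2)
step 2: output 3; order=[4,3]; indeg=(1,0,1,0,0,1,0,2)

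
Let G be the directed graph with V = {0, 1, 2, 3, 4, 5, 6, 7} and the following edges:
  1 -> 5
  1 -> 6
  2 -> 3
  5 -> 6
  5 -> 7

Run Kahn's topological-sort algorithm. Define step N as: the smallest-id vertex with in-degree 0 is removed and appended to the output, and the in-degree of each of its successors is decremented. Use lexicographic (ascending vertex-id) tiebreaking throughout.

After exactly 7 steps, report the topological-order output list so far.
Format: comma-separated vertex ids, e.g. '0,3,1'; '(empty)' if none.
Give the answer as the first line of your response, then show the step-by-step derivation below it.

0,1,2,3,4,5,6

step 1: output 0; order=[0]; indeg=(0,0,0,1,0,1,2,1)
step 2: output 1; order=[0,1]; indeg=(0,0,0,1,0,0,1,1)
step 3: output 2; order=[0,1,2]; indeg=(0,0,0,0,0,0,1,1)
step 4: output 3; order=[0,1,2,3]; indeg=(0,0,0,0,0,0,1,1)
step 5: output 4; order=[0,1,2,3,4]; indeg=(0,0,0,0,0,0,1,1)
step 6: output 5; order=[0,1,2,3,4,5]; indeg=(0,0,0,0,0,0,0,0)
step 7: output 6; order=[0,1,2,3,4,5,6]; indeg=(0,0,0,0,0,0,0,0)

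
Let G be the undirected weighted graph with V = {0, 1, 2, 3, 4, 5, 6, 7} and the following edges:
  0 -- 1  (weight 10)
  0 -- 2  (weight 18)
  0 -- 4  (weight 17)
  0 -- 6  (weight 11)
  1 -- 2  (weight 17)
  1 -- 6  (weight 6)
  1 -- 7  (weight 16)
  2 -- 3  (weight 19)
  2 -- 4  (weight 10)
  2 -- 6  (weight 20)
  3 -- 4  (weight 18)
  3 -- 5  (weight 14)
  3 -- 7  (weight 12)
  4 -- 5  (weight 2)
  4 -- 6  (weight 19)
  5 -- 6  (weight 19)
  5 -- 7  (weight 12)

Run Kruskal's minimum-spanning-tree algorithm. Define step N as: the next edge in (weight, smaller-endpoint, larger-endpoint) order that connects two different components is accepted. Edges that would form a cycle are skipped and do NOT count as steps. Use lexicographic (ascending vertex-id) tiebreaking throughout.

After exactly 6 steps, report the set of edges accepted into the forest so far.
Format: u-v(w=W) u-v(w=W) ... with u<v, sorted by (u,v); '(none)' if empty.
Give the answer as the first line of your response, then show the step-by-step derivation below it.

0-1(w=10) 1-6(w=6) 2-4(w=10) 3-7(w=12) 4-5(w=2) 5-7(w=12)

step 1: add edge 4-5 (w=2); MST = {4-5(w=2)}
step 2: add edge 1-6 (w=6); MST = {1-6(w=6) 4-5(w=2)}
step 3: add edge 0-1 (w=10); MST = {0-1(w=10) 1-6(w=6) 4-5(w=2)}
step 4: add edge 2-4 (w=10); MST = {0-1(w=10) 1-6(w=6) 2-4(w=10) 4-5(w=2)}
step 5: add edge 3-7 (w=12); MST = {0-1(w=10) 1-6(w=6) 2-4(w=10) 3-7(w=12) 4-5(w=2)}
step 6: add edge 5-7 (w=12); MST = {0-1(w=10) 1-6(w=6) 2-4(w=10) 3-7(w=12) 4-5(w=2) 5-7(w=12)}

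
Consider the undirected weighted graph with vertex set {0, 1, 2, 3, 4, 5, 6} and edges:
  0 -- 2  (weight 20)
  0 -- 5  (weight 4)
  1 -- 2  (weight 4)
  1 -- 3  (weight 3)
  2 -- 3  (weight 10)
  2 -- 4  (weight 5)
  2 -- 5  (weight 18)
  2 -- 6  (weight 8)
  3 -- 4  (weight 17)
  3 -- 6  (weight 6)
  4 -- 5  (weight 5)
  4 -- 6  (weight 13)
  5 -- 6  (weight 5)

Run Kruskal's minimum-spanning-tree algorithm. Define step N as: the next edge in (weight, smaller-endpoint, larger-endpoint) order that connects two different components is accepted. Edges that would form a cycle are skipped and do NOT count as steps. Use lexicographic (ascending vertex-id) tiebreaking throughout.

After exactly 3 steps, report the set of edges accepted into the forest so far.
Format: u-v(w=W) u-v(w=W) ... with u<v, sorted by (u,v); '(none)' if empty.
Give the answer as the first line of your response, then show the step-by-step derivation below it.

0-5(w=4) 1-2(w=4) 1-3(w=3)

step 1: add edge 1-3 (w=3); MST = {1-3(w=3)}
step 2: add edge 0-5 (w=4); MST = {0-5(w=4) 1-3(w=3)}
step 3: add edge 1-2 (w=4); MST = {0-5(w=4) 1-2(w=4) 1-3(w=3)}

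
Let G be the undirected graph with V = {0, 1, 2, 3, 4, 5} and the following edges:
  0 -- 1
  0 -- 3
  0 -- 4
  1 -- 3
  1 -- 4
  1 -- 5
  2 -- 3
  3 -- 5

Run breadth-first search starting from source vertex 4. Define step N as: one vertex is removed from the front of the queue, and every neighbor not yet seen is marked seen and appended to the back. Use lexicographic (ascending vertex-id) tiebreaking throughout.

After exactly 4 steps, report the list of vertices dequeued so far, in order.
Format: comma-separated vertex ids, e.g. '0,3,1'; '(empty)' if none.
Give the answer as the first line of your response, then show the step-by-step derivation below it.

4,0,1,3

step 1: dequeue 4; queue=[0,1]; order=4
step 2: dequeue 0; queue=[1,3]; order=4,0
step 3: dequeue 1; queue=[3,5]; order=4,0,1
step 4: dequeue 3; queue=[5,2]; order=4,0,1,3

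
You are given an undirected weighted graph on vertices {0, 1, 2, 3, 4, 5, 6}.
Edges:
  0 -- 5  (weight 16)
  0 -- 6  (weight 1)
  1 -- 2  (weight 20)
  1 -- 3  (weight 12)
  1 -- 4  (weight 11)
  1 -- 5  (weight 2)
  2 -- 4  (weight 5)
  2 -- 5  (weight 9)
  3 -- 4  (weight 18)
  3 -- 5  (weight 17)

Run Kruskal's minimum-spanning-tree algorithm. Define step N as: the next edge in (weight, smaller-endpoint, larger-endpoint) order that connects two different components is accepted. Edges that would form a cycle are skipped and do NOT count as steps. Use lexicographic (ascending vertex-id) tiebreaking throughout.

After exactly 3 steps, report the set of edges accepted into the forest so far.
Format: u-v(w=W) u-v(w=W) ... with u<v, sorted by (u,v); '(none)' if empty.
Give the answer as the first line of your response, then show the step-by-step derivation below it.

0-6(w=1) 1-5(w=2) 2-4(w=5)

step 1: add edge 0-6 (w=1); MST = {0-6(w=1)}
step 2: add edge 1-5 (w=2); MST = {0-6(w=1) 1-5(w=2)}
step 3: add edge 2-4 (w=5); MST = {0-6(w=1) 1-5(w=2) 2-4(w=5)}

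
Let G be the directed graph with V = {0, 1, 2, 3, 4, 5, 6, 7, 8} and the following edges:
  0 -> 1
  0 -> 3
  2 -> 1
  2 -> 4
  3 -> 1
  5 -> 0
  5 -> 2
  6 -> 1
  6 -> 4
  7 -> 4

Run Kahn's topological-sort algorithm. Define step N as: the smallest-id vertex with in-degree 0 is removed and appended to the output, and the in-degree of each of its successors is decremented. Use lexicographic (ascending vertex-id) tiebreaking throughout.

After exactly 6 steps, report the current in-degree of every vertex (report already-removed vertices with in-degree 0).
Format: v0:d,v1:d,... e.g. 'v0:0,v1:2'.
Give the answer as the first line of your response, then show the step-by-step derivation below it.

v0:0,v1:0,v2:0,v3:0,v4:1,v5:0,v6:0,v7:0,v8:0

step 1: output 5; order=[5]; indeg=(0,4,0,1,3,0,0,0,0)
step 2: output 0; order=[5,0]; indeg=(0,3,0,0,3,0,0,0,0)
step 3: output 2; order=[5,0,2]; indeg=(0,2,0,0,2,0,0,0,0)
step 4: output 3; order=[5,0,2,3]; indeg=(0,1,0,0,2,0,0,0,0)
step 5: output 6; order=[5,0,2,3,6]; indeg=(0,0,0,0,1,0,0,0,0)
step 6: output 1; order=[5,0,2,3,6,1]; indeg=(0,0,0,0,1,0,0,0,0)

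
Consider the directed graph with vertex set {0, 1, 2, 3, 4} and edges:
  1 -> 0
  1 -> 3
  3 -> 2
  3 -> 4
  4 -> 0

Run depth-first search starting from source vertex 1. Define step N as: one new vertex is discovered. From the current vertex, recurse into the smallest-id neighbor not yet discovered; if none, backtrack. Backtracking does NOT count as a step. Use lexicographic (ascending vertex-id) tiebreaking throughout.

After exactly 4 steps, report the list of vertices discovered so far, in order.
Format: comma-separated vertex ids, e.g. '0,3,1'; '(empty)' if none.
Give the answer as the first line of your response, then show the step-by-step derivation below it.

1,0,3,2

step 1: discover 1; path=1; order=1
step 2: discover 0; path=1>0; order=1,0
step 3: discover 3; path=1>3; order=1,0,3
step 4: discover 2; path=1>3>2; order=1,0,3,2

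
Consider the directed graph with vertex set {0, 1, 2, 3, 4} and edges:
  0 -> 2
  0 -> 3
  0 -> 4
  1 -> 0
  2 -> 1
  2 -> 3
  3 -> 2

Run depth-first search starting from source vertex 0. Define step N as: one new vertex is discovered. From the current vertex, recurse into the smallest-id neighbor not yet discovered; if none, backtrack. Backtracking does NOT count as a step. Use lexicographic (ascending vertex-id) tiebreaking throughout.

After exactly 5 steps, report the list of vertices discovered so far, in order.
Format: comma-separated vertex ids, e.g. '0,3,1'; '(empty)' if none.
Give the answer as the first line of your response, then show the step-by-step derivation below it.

0,2,1,3,4

step 1: discover 0; path=0; order=0
step 2: discover 2; path=0>2; order=0,2
step 3: discover 1; path=0>2>1; order=0,2,1
step 4: discover 3; path=0>2>3; order=0,2,1,3
step 5: discover 4; path=0>4; order=0,2,1,3,4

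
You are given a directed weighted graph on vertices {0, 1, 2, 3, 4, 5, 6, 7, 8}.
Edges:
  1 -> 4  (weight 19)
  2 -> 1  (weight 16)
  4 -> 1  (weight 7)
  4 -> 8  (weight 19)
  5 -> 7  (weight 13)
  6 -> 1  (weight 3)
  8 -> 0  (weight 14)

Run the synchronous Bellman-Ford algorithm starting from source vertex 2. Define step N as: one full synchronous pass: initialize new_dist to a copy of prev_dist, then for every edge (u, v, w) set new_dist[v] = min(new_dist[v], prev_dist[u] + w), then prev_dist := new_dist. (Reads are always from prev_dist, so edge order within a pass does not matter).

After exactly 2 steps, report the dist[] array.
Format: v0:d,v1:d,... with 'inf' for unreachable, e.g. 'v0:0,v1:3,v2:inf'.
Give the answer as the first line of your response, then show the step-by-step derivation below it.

v0:inf,v1:16,v2:0,v3:inf,v4:35,v5:inf,v6:inf,v7:inf,v8:inf

step 1: dist = v0:inf,v1:16,v2:0,v3:inf,v4:inf,v5:inf,v6:inf,v7:inf,v8:inf
step 2: dist = v0:inf,v1:16,v2:0,v3:inf,v4:35,v5:inf,v6:inf,v7:inf,v8:inf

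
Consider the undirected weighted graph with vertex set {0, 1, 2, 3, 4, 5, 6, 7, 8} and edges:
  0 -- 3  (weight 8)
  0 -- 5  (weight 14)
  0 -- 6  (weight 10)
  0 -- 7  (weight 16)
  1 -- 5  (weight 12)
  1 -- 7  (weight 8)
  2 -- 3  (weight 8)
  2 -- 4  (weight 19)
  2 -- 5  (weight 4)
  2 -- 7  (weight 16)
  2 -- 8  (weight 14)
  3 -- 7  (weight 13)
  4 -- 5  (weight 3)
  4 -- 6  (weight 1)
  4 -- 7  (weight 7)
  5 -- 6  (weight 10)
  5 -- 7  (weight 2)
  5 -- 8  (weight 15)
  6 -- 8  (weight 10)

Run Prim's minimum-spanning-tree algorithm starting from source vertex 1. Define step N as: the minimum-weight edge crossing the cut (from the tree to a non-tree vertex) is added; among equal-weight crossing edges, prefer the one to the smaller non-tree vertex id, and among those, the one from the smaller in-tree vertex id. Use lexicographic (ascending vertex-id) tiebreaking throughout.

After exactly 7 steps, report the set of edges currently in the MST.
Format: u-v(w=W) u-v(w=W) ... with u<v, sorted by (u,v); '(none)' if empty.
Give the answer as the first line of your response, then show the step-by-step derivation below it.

0-3(w=8) 1-7(w=8) 2-3(w=8) 2-5(w=4) 4-5(w=3) 4-6(w=1) 5-7(w=2)

step 1: add edge 1-7 (w=8); MST = {1-7(w=8)}
step 2: add edge 5-7 (w=2); MST = {1-7(w=8) 5-7(w=2)}
step 3: add edge 4-5 (w=3); MST = {1-7(w=8) 4-5(w=3) 5-7(w=2)}
step 4: add edge 4-6 (w=1); MST = {1-7(w=8) 4-5(w=3) 4-6(w=1) 5-7(w=2)}
step 5: add edge 2-5 (w=4); MST = {1-7(w=8) 2-5(w=4) 4-5(w=3) 4-6(w=1) 5-7(w=2)}
step 6: add edge 2-3 (w=8); MST = {1-7(w=8) 2-3(w=8) 2-5(w=4) 4-5(w=3) 4-6(w=1) 5-7(w=2)}
step 7: add edge 0-3 (w=8); MST = {0-3(w=8) 1-7(w=8) 2-3(w=8) 2-5(w=4) 4-5(w=3) 4-6(w=1) 5-7(w=2)}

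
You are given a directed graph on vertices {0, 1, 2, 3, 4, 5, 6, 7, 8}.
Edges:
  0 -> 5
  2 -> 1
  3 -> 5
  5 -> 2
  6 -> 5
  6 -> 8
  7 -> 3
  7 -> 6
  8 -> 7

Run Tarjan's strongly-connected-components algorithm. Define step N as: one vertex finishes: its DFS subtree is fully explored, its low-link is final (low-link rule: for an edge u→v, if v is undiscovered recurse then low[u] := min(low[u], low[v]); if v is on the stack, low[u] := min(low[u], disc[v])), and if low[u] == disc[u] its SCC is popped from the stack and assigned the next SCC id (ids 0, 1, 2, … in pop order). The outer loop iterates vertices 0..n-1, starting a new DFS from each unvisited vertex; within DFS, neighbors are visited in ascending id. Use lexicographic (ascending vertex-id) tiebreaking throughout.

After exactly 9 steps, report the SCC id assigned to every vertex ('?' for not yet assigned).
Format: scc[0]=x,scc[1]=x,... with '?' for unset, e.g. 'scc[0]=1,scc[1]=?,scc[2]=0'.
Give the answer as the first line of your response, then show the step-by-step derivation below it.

scc[0]=3,scc[1]=0,scc[2]=1,scc[3]=4,scc[4]=5,scc[5]=2,scc[6]=6,scc[7]=6,scc[8]=6

step 1: low=(low[0]=0,low[1]=3,low[2]=2,low[3]=?,low[4]=?,low[5]=1,low[6]=?,low[7]=?,low[8]=?); scc=(scc[0]=?,scc[1]=0,scc[2]=?,scc[3]=?,scc[4]=?,scc[5]=?,scc[6]=?,scc[7]=?,scc[8]=?)
step 2: low=(low[0]=0,low[1]=3,low[2]=2,low[3]=?,low[4]=?,low[5]=1,low[6]=?,low[7]=?,low[8]=?); scc=(scc[0]=?,scc[1]=0,scc[2]=1,scc[3]=?,scc[4]=?,scc[5]=?,scc[6]=?,scc[7]=?,scc[8]=?)
step 3: low=(low[0]=0,low[1]=3,low[2]=2,low[3]=?,low[4]=?,low[5]=1,low[6]=?,low[7]=?,low[8]=?); scc=(scc[0]=?,scc[1]=0,scc[2]=1,scc[3]=?,scc[4]=?,scc[5]=2,scc[6]=?,scc[7]=?,scc[8]=?)
step 4: low=(low[0]=0,low[1]=3,low[2]=2,low[3]=?,low[4]=?,low[5]=1,low[6]=?,low[7]=?,low[8]=?); scc=(scc[0]=3,scc[1]=0,scc[2]=1,scc[3]=?,scc[4]=?,scc[5]=2,scc[6]=?,scc[7]=?,scc[8]=?)
step 5: low=(low[0]=0,low[1]=3,low[2]=2,low[3]=4,low[4]=?,low[5]=1,low[6]=?,low[7]=?,low[8]=?); scc=(scc[0]=3,scc[1]=0,scc[2]=1,scc[3]=4,scc[4]=?,scc[5]=2,scc[6]=?,scc[7]=?,scc[8]=?)
step 6: low=(low[0]=0,low[1]=3,low[2]=2,low[3]=4,low[4]=5,low[5]=1,low[6]=?,low[7]=?,low[8]=?); scc=(scc[0]=3,scc[1]=0,scc[2]=1,scc[3]=4,scc[4]=5,scc[5]=2,scc[6]=?,scc[7]=?,scc[8]=?)
step 7: low=(low[0]=0,low[1]=3,low[2]=2,low[3]=4,low[4]=5,low[5]=1,low[6]=6,low[7]=6,low[8]=7); scc=(scc[0]=3,scc[1]=0,scc[2]=1,scc[3]=4,scc[4]=5,scc[5]=2,scc[6]=?,scc[7]=?,scc[8]=?)
step 8: low=(low[0]=0,low[1]=3,low[2]=2,low[3]=4,low[4]=5,low[5]=1,low[6]=6,low[7]=6,low[8]=6); scc=(scc[0]=3,scc[1]=0,scc[2]=1,scc[3]=4,scc[4]=5,scc[5]=2,scc[6]=?,scc[7]=?,scc[8]=?)
step 9: low=(low[0]=0,low[1]=3,low[2]=2,low[3]=4,low[4]=5,low[5]=1,low[6]=6,low[7]=6,low[8]=6); scc=(scc[0]=3,scc[1]=0,scc[2]=1,scc[3]=4,scc[4]=5,scc[5]=2,scc[6]=6,scc[7]=6,scc[8]=6)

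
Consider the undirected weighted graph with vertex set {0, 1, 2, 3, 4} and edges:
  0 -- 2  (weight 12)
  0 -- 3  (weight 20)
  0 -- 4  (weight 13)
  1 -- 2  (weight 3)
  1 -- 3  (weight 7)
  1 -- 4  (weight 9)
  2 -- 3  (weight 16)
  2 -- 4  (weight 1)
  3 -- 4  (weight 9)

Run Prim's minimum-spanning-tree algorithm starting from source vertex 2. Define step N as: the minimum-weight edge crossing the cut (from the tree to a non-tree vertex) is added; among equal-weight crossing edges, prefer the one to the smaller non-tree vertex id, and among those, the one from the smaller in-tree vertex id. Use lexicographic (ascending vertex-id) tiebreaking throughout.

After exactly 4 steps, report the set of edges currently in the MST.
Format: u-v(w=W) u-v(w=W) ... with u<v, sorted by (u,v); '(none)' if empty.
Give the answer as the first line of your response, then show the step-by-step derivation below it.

0-2(w=12) 1-2(w=3) 1-3(w=7) 2-4(w=1)

step 1: add edge 2-4 (w=1); MST = {2-4(w=1)}
step 2: add edge 1-2 (w=3); MST = {1-2(w=3) 2-4(w=1)}
step 3: add edge 1-3 (w=7); MST = {1-2(w=3) 1-3(w=7) 2-4(w=1)}
step 4: add edge 0-2 (w=12); MST = {0-2(w=12) 1-2(w=3) 1-3(w=7) 2-4(w=1)}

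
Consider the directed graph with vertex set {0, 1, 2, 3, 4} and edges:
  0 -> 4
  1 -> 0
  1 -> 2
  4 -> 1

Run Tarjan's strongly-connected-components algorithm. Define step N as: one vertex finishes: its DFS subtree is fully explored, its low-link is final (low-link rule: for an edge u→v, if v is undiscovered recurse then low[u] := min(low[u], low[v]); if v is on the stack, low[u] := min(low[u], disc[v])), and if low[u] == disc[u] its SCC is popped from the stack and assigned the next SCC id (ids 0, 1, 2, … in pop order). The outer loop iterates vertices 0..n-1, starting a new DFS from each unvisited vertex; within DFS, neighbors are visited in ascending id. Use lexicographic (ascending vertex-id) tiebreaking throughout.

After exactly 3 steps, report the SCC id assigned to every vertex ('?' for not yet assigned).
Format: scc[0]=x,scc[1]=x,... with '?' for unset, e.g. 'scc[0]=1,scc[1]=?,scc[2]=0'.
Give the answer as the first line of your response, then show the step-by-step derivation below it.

scc[0]=?,scc[1]=?,scc[2]=0,scc[3]=?,scc[4]=?

step 1: low=(low[0]=0,low[1]=0,low[2]=3,low[3]=?,low[4]=1); scc=(scc[0]=?,scc[1]=?,scc[2]=0,scc[3]=?,scc[4]=?)
step 2: low=(low[0]=0,low[1]=0,low[2]=3,low[3]=?,low[4]=1); scc=(scc[0]=?,scc[1]=?,scc[2]=0,scc[3]=?,scc[4]=?)
step 3: low=(low[0]=0,low[1]=0,low[2]=3,low[3]=?,low[4]=0); scc=(scc[0]=?,scc[1]=?,scc[2]=0,scc[3]=?,scc[4]=?)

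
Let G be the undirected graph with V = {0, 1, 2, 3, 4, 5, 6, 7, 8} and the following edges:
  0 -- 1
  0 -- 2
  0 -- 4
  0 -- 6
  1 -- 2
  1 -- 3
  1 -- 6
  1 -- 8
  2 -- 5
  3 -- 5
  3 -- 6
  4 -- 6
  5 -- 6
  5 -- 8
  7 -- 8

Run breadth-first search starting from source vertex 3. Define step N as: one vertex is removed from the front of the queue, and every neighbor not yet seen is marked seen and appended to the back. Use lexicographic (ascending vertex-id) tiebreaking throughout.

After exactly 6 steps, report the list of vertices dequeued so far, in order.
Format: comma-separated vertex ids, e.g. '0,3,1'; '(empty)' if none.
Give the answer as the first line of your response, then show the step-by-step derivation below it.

3,1,5,6,0,2

step 1: dequeue 3; queue=[1,5,6]; order=3
step 2: dequeue 1; queue=[5,6,0,2,8]; order=3,1
step 3: dequeue 5; queue=[6,0,2,8]; order=3,1,5
step 4: dequeue 6; queue=[0,2,8,4]; order=3,1,5,6
step 5: dequeue 0; queue=[2,8,4]; order=3,1,5,6,0
step 6: dequeue 2; queue=[8,4]; order=3,1,5,6,0,2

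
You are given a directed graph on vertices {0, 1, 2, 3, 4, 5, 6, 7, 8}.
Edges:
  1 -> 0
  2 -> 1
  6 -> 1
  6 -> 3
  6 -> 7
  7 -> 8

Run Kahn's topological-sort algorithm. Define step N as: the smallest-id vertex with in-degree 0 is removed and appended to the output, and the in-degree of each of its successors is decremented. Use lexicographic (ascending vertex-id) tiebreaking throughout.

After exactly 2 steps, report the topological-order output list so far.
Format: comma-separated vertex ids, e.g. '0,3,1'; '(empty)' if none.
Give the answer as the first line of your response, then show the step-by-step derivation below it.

2,4

step 1: output 2; order=[2]; indeg=(1,1,0,1,0,0,0,1,1)
step 2: output 4; order=[2,4]; indeg=(1,1,0,1,0,0,0,1,1)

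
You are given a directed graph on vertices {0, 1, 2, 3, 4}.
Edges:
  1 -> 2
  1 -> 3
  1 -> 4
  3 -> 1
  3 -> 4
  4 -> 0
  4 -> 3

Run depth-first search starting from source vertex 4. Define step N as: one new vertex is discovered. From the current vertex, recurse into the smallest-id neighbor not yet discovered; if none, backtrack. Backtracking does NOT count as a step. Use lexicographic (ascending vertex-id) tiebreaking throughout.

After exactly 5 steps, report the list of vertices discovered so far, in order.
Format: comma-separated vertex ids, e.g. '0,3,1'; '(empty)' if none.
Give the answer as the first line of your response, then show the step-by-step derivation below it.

4,0,3,1,2

step 1: discover 4; path=4; order=4
step 2: discover 0; path=4>0; order=4,0
step 3: discover 3; path=4>3; order=4,0,3
step 4: discover 1; path=4>3>1; order=4,0,3,1
step 5: discover 2; path=4>3>1>2; order=4,0,3,1,2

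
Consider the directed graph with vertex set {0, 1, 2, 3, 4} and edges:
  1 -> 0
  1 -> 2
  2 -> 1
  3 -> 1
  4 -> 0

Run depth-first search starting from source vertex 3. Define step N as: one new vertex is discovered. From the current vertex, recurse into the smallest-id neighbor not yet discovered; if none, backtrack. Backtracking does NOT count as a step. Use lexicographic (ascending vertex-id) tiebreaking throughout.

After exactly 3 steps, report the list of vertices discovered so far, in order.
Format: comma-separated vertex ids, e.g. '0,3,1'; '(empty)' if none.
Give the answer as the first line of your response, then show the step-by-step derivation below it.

3,1,0

step 1: discover 3; path=3; order=3
step 2: discover 1; path=3>1; order=3,1
step 3: discover 0; path=3>1>0; order=3,1,0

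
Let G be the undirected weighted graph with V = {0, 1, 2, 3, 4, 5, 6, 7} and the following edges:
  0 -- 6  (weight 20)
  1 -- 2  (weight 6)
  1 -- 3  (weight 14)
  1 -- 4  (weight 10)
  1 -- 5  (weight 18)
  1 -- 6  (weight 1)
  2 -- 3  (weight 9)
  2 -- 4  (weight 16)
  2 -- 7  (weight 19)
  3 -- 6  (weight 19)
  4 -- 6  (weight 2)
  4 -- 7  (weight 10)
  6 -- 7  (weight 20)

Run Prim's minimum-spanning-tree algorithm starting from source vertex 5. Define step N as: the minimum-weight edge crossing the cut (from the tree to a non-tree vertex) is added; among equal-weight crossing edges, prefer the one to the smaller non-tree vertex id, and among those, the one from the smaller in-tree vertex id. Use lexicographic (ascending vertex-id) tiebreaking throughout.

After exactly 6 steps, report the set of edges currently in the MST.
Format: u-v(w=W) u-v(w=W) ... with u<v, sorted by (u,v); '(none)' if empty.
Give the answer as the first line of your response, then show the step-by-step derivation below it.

1-2(w=6) 1-5(w=18) 1-6(w=1) 2-3(w=9) 4-6(w=2) 4-7(w=10)

step 1: add edge 1-5 (w=18); MST = {1-5(w=18)}
step 2: add edge 1-6 (w=1); MST = {1-5(w=18) 1-6(w=1)}
step 3: add edge 4-6 (w=2); MST = {1-5(w=18) 1-6(w=1) 4-6(w=2)}
step 4: add edge 1-2 (w=6); MST = {1-2(w=6) 1-5(w=18) 1-6(w=1) 4-6(w=2)}
step 5: add edge 2-3 (w=9); MST = {1-2(w=6) 1-5(w=18) 1-6(w=1) 2-3(w=9) 4-6(w=2)}
step 6: add edge 4-7 (w=10); MST = {1-2(w=6) 1-5(w=18) 1-6(w=1) 2-3(w=9) 4-6(w=2) 4-7(w=10)}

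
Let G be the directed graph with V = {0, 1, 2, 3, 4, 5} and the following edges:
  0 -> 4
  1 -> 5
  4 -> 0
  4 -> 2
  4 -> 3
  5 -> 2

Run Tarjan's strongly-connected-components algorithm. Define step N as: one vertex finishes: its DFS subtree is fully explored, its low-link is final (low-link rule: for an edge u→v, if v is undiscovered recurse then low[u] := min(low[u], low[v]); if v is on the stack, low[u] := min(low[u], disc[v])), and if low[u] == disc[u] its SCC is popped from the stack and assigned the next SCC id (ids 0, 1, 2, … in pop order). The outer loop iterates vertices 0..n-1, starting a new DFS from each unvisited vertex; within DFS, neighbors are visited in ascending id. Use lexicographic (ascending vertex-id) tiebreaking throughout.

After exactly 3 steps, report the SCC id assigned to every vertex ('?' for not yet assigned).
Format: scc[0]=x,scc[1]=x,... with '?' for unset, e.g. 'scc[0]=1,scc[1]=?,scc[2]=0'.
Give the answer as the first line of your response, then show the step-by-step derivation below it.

scc[0]=?,scc[1]=?,scc[2]=0,scc[3]=1,scc[4]=?,scc[5]=?

step 1: low=(low[0]=0,low[1]=?,low[2]=2,low[3]=?,low[4]=0,low[5]=?); scc=(scc[0]=?,scc[1]=?,scc[2]=0,scc[3]=?,scc[4]=?,scc[5]=?)
step 2: low=(low[0]=0,low[1]=?,low[2]=2,low[3]=3,low[4]=0,low[5]=?); scc=(scc[0]=?,scc[1]=?,scc[2]=0,scc[3]=1,scc[4]=?,scc[5]=?)
step 3: low=(low[0]=0,low[1]=?,low[2]=2,low[3]=3,low[4]=0,low[5]=?); scc=(scc[0]=?,scc[1]=?,scc[2]=0,scc[3]=1,scc[4]=?,scc[5]=?)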